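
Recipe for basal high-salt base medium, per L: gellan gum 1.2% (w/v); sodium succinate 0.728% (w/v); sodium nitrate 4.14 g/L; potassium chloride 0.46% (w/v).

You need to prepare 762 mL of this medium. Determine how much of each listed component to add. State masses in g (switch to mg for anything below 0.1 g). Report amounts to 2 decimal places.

gellan gum 9.14 g; sodium succinate 5.55 g; sodium nitrate 3.15 g; potassium chloride 3.51 g

Scale factor relative to 1 L: 0.762.
gellan gum: 1.2 g per 100 mL × 762 mL ÷ 100 = 9.14 g
sodium succinate: 0.728% w/v = 7.28 g/L → 7.28 × 0.762 L = 5.55 g
sodium nitrate: 4.14 g/L × 0.762 L = 3.15 g
potassium chloride: 0.46 g per 100 mL × 762 mL ÷ 100 = 3.51 g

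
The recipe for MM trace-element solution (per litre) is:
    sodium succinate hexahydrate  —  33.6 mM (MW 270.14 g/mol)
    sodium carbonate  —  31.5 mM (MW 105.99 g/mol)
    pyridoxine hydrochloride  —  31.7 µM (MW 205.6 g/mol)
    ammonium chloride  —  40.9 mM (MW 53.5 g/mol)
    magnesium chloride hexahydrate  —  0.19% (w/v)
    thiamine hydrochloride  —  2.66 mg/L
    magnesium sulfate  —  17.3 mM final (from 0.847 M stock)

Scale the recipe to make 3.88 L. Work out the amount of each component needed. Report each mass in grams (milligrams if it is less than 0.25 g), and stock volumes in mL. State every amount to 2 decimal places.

Working volume: 3.88 L.
sodium succinate hexahydrate: 33.6 mmol/L × 270.14 g/mol × 3.88 L ÷ 1000 = 35.22 g
sodium carbonate: 31.5 mmol/L × 105.99 g/mol × 3.88 L ÷ 1000 = 12.95 g
pyridoxine hydrochloride: 31.7 µmol/L × 205.6 g/mol × 3.88 L ÷ 1000 = 25.29 mg
ammonium chloride: 40.9 mmol/L × 53.5 g/mol × 3.88 L ÷ 1000 = 8.49 g
magnesium chloride hexahydrate: 0.19% w/v = 1.9 g/L → 1.9 × 3.88 L = 7.37 g
thiamine hydrochloride: 2.66 mg/L × 3.88 L = 10.32 mg
magnesium sulfate: dilute stock: 17.3 mM × 3880 mL ÷ 847 mM = 79.25 mL

sodium succinate hexahydrate 35.22 g; sodium carbonate 12.95 g; pyridoxine hydrochloride 25.29 mg; ammonium chloride 8.49 g; magnesium chloride hexahydrate 7.37 g; thiamine hydrochloride 10.32 mg; magnesium sulfate 79.25 mL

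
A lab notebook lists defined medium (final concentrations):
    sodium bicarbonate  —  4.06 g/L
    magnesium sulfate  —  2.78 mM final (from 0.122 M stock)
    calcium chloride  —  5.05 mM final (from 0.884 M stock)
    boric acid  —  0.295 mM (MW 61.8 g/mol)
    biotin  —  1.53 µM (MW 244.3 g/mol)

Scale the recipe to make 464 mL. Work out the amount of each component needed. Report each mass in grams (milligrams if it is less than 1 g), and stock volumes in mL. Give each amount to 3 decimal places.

sodium bicarbonate 1.884 g; magnesium sulfate 10.573 mL; calcium chloride 2.651 mL; boric acid 8.459 mg; biotin 0.173 mg

Working volume: 464 mL = 0.464 L.
sodium bicarbonate: 4.06 g/L × 0.464 L = 1.884 g
magnesium sulfate: C1V1 = C2V2 → 2.78 mM × 464 mL ÷ 122 mM = 10.573 mL
calcium chloride: C1V1 = C2V2 → 5.05 mM × 464 mL ÷ 884 mM = 2.651 mL
boric acid: 0.295 mmol/L × 61.8 mg/mmol × 0.464 L = 8.459 mg
biotin: 1.53 µmol/L × 244.3 g/mol × 0.464 L ÷ 1000 = 0.173 mg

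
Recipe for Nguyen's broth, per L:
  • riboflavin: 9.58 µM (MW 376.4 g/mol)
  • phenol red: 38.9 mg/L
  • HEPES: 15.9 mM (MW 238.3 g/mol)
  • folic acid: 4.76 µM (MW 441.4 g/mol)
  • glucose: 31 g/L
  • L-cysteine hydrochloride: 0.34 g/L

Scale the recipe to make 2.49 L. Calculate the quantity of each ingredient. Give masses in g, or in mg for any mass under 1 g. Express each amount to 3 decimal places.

Working volume: 2.49 L.
riboflavin: 9.58 µmol/L × 376.4 g/mol × 2.49 L ÷ 1000 = 8.979 mg
phenol red: 38.9 mg/L × 2.49 L = 96.861 mg
HEPES: 15.9 mmol/L × 238.3 g/mol × 2.49 L ÷ 1000 = 9.435 g
folic acid: 4.76 µmol/L × 441.4 g/mol × 2.49 L ÷ 1000 = 5.232 mg
glucose: 31 g/L × 2.49 L = 77.190 g
L-cysteine hydrochloride: 0.34 g/L × 2.49 L = 0.8466 g = 846.600 mg

riboflavin 8.979 mg; phenol red 96.861 mg; HEPES 9.435 g; folic acid 5.232 mg; glucose 77.190 g; L-cysteine hydrochloride 846.600 mg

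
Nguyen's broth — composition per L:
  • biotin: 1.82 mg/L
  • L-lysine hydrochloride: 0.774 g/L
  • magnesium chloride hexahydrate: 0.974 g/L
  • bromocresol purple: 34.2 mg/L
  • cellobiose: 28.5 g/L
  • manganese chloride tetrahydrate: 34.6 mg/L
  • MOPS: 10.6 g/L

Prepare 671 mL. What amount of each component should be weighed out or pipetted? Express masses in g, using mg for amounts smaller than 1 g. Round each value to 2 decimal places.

biotin 1.22 mg; L-lysine hydrochloride 519.35 mg; magnesium chloride hexahydrate 653.55 mg; bromocresol purple 22.95 mg; cellobiose 19.12 g; manganese chloride tetrahydrate 23.22 mg; MOPS 7.11 g

Target volume = 671 mL = 0.671 L.
biotin: 1.82 mg/L × 0.671 L = 1.22 mg
L-lysine hydrochloride: 0.774 g/L × 0.671 L = 0.519354 g = 519.35 mg
magnesium chloride hexahydrate: 0.974 g/L × 0.671 L = 0.653554 g = 653.55 mg
bromocresol purple: 34.2 mg/L × 0.671 L = 22.95 mg
cellobiose: 28.5 g/L × 0.671 L = 19.12 g
manganese chloride tetrahydrate: 34.6 mg/L × 0.671 L = 23.22 mg
MOPS: 10.6 g/L × 0.671 L = 7.11 g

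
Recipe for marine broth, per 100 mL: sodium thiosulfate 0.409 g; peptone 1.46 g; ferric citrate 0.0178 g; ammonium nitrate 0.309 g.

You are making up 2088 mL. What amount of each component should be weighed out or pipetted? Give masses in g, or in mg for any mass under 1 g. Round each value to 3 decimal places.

sodium thiosulfate 8.540 g; peptone 30.485 g; ferric citrate 371.664 mg; ammonium nitrate 6.452 g

Scale factor = 2088 mL / 100 mL = 20.88.
sodium thiosulfate: 0.409 g × (2088 mL / 100 mL) = 8.540 g
peptone: 1.46 g × (2088 mL / 100 mL) = 30.485 g
ferric citrate: 0.0178 g × (2088 mL / 100 mL) = 0.371664 g = 371.664 mg
ammonium nitrate: 0.309 g × (2088 mL / 100 mL) = 6.452 g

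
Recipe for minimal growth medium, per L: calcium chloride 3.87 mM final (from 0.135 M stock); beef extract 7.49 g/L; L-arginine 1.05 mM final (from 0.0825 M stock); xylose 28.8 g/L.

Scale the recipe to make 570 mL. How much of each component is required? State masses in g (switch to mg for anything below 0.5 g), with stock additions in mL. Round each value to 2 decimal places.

Scale factor relative to 1 L: 0.57.
calcium chloride: V = C2·V2/C1 = 3.87 mM × 570 mL ÷ 135 mM = 16.34 mL
beef extract: 7.49 g/L × 0.57 L = 4.27 g
L-arginine: dilute stock: 1.05 mM × 570 mL ÷ 82.5 mM = 7.25 mL
xylose: 28.8 g/L × 0.57 L = 16.42 g

calcium chloride 16.34 mL; beef extract 4.27 g; L-arginine 7.25 mL; xylose 16.42 g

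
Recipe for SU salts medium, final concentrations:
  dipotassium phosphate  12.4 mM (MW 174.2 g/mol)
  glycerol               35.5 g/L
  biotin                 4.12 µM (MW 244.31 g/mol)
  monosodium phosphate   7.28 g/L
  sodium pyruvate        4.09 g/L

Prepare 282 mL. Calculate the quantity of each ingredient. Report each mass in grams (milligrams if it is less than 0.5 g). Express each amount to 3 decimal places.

Scale factor relative to 1 L: 0.282.
dipotassium phosphate: 12.4 mmol/L × 174.2 g/mol × 0.282 L ÷ 1000 = 0.609 g
glycerol: 35.5 g/L × 0.282 L = 10.011 g
biotin: 4.12 µmol/L × 244.31 g/mol × 0.282 L ÷ 1000 = 0.284 mg
monosodium phosphate: 7.28 g/L × 0.282 L = 2.053 g
sodium pyruvate: 4.09 g/L × 0.282 L = 1.153 g

dipotassium phosphate 0.609 g; glycerol 10.011 g; biotin 0.284 mg; monosodium phosphate 2.053 g; sodium pyruvate 1.153 g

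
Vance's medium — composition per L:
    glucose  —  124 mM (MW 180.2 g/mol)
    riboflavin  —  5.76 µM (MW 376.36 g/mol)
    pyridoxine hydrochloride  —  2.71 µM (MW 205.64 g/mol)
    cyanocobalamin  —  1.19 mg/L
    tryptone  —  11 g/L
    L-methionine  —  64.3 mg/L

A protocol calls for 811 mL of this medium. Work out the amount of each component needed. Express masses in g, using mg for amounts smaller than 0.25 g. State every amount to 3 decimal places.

glucose 18.122 g; riboflavin 1.758 mg; pyridoxine hydrochloride 0.452 mg; cyanocobalamin 0.965 mg; tryptone 8.921 g; L-methionine 52.147 mg

Working volume: 811 mL = 0.811 L.
glucose: 124 mmol/L × 180.2 g/mol × 0.811 L ÷ 1000 = 18.122 g
riboflavin: 5.76 µmol/L × 376.36 g/mol × 0.811 L ÷ 1000 = 1.758 mg
pyridoxine hydrochloride: 2.71 µmol/L × 205.64 g/mol × 0.811 L ÷ 1000 = 0.452 mg
cyanocobalamin: 1.19 mg/L × 0.811 L = 0.965 mg
tryptone: 11 g/L × 0.811 L = 8.921 g
L-methionine: 64.3 mg/L × 0.811 L = 52.147 mg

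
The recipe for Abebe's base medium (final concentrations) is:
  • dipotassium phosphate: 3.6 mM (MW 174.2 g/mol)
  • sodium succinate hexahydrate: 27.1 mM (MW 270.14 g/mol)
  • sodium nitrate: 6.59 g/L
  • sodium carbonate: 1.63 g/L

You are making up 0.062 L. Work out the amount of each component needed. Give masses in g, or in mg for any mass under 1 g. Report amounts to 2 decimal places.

Working volume: 0.062 L.
dipotassium phosphate: 3.6 mmol/L × 174.2 mg/mmol × 0.062 L = 38.88 mg
sodium succinate hexahydrate: 27.1 mmol/L × 270.14 mg/mmol × 0.062 L = 453.89 mg
sodium nitrate: 6.59 g/L × 0.062 L = 0.40858 g = 408.58 mg
sodium carbonate: 1.63 g/L × 0.062 L = 0.10106 g = 101.06 mg

dipotassium phosphate 38.88 mg; sodium succinate hexahydrate 453.89 mg; sodium nitrate 408.58 mg; sodium carbonate 101.06 mg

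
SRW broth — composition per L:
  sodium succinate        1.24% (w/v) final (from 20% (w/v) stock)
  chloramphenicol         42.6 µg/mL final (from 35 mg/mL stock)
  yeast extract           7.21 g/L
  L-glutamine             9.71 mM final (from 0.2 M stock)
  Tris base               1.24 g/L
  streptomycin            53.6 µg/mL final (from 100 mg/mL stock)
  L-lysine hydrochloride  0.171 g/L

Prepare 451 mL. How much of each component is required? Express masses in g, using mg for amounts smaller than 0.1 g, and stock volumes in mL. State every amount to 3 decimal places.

Target volume = 451 mL = 0.451 L.
sodium succinate: C1V1 = C2V2 → 1.24% ÷ 20% × 451 mL = 27.962 mL
chloramphenicol: C1V1 = C2V2 → 42.6 µg/mL × 451 mL ÷ 35000 µg/mL = 0.549 mL
yeast extract: 7.21 g/L × 0.451 L = 3.252 g
L-glutamine: C1V1 = C2V2 → 9.71 mM × 451 mL ÷ 200 mM = 21.896 mL
Tris base: 1.24 g/L × 0.451 L = 0.559 g
streptomycin: V = C2·V2/C1 = 53.6 µg/mL × 451 mL ÷ 100000 µg/mL = 0.242 mL
L-lysine hydrochloride: 0.171 g/L × 0.451 L = 0.077121 g = 77.121 mg

sodium succinate 27.962 mL; chloramphenicol 0.549 mL; yeast extract 3.252 g; L-glutamine 21.896 mL; Tris base 0.559 g; streptomycin 0.242 mL; L-lysine hydrochloride 77.121 mg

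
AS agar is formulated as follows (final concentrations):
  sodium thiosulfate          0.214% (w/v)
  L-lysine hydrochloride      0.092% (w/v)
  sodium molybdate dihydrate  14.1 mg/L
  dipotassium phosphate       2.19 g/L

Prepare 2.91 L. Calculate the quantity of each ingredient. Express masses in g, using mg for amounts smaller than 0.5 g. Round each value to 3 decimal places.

Scale factor relative to 1 L: 2.91.
sodium thiosulfate: 0.214% w/v = 2.14 g/L → 2.14 × 2.91 L = 6.227 g
L-lysine hydrochloride: 0.092 g per 100 mL × 2910 mL ÷ 100 = 2.677 g
sodium molybdate dihydrate: 14.1 mg/L × 2.91 L = 41.031 mg
dipotassium phosphate: 2.19 g/L × 2.91 L = 6.373 g

sodium thiosulfate 6.227 g; L-lysine hydrochloride 2.677 g; sodium molybdate dihydrate 41.031 mg; dipotassium phosphate 6.373 g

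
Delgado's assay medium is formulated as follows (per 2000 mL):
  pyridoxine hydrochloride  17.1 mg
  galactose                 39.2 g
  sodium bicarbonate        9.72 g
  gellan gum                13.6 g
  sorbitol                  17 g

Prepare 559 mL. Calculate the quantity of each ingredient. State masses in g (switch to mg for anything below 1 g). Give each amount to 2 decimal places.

Scale factor = 559 mL / 2000 mL = 0.2795.
pyridoxine hydrochloride: 17.1 mg × (559 mL / 2000 mL) = 4.78 mg
galactose: 39.2 g × (559 mL / 2000 mL) = 10.96 g
sodium bicarbonate: 9.72 g × (559 mL / 2000 mL) = 2.72 g
gellan gum: 13.6 g × (559 mL / 2000 mL) = 3.80 g
sorbitol: 17 g × (559 mL / 2000 mL) = 4.75 g

pyridoxine hydrochloride 4.78 mg; galactose 10.96 g; sodium bicarbonate 2.72 g; gellan gum 3.80 g; sorbitol 4.75 g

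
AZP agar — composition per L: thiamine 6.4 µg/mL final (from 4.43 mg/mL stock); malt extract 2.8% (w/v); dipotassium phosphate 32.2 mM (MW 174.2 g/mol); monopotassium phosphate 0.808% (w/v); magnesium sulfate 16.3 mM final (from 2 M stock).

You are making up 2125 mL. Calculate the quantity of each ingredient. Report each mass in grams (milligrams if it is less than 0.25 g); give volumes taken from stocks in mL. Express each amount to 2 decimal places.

thiamine 3.07 mL; malt extract 59.50 g; dipotassium phosphate 11.92 g; monopotassium phosphate 17.17 g; magnesium sulfate 17.32 mL

Working volume: 2125 mL = 2.125 L.
thiamine: C1V1 = C2V2 → 6.4 µg/mL × 2125 mL ÷ 4430 µg/mL = 3.07 mL
malt extract: 2.8 g per 100 mL × 2125 mL ÷ 100 = 59.50 g
dipotassium phosphate: 32.2 mmol/L × 174.2 g/mol × 2.125 L ÷ 1000 = 11.92 g
monopotassium phosphate: 0.808 g per 100 mL × 2125 mL ÷ 100 = 17.17 g
magnesium sulfate: V = C2·V2/C1 = 16.3 mM × 2125 mL ÷ 2000 mM = 17.32 mL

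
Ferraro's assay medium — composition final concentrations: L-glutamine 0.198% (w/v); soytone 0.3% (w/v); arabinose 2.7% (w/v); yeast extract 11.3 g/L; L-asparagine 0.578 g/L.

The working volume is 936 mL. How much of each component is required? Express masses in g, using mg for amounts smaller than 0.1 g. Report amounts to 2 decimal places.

L-glutamine 1.85 g; soytone 2.81 g; arabinose 25.27 g; yeast extract 10.58 g; L-asparagine 0.54 g

Working volume: 936 mL = 0.936 L.
L-glutamine: 0.198 g per 100 mL × 936 mL ÷ 100 = 1.85 g
soytone: 0.3% w/v = 3 g/L → 3 × 0.936 L = 2.81 g
arabinose: 2.7% w/v = 27 g/L → 27 × 0.936 L = 25.27 g
yeast extract: 11.3 g/L × 0.936 L = 10.58 g
L-asparagine: 0.578 g/L × 0.936 L = 0.54 g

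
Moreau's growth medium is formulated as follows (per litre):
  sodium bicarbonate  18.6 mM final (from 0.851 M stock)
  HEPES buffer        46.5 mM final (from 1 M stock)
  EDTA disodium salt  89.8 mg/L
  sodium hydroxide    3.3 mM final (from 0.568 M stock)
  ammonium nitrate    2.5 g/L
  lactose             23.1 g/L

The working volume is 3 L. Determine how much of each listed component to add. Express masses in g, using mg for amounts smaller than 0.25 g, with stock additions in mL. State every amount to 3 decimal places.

sodium bicarbonate 65.570 mL; HEPES buffer 139.500 mL; EDTA disodium salt 0.269 g; sodium hydroxide 17.430 mL; ammonium nitrate 7.500 g; lactose 69.300 g

Working volume: 3 L.
sodium bicarbonate: C1V1 = C2V2 → 18.6 mM × 3000 mL ÷ 851 mM = 65.570 mL
HEPES buffer: V = C2·V2/C1 = 46.5 mM × 3000 mL ÷ 1000 mM = 139.500 mL
EDTA disodium salt: 89.8 mg/L × 3 L = 269.4 mg = 0.269 g
sodium hydroxide: C1V1 = C2V2 → 3.3 mM × 3000 mL ÷ 568 mM = 17.430 mL
ammonium nitrate: 2.5 g/L × 3 L = 7.500 g
lactose: 23.1 g/L × 3 L = 69.300 g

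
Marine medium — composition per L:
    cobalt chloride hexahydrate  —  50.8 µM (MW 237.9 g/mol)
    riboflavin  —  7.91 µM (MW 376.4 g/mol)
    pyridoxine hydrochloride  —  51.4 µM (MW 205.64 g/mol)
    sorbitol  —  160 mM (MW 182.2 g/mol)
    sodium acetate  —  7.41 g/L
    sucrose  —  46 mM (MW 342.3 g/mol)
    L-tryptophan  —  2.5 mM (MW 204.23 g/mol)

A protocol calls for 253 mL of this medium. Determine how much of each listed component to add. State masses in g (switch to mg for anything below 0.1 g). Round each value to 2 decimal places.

cobalt chloride hexahydrate 3.06 mg; riboflavin 0.75 mg; pyridoxine hydrochloride 2.67 mg; sorbitol 7.38 g; sodium acetate 1.87 g; sucrose 3.98 g; L-tryptophan 0.13 g

Working volume: 253 mL = 0.253 L.
cobalt chloride hexahydrate: 50.8 µmol/L × 237.9 g/mol × 0.253 L ÷ 1000 = 3.06 mg
riboflavin: 7.91 µmol/L × 376.4 g/mol × 0.253 L ÷ 1000 = 0.75 mg
pyridoxine hydrochloride: 51.4 µmol/L × 205.64 g/mol × 0.253 L ÷ 1000 = 2.67 mg
sorbitol: 160 mmol/L × 182.2 g/mol × 0.253 L ÷ 1000 = 7.38 g
sodium acetate: 7.41 g/L × 0.253 L = 1.87 g
sucrose: 46 mmol/L × 342.3 g/mol × 0.253 L ÷ 1000 = 3.98 g
L-tryptophan: 2.5 mmol/L × 204.23 g/mol × 0.253 L ÷ 1000 = 0.13 g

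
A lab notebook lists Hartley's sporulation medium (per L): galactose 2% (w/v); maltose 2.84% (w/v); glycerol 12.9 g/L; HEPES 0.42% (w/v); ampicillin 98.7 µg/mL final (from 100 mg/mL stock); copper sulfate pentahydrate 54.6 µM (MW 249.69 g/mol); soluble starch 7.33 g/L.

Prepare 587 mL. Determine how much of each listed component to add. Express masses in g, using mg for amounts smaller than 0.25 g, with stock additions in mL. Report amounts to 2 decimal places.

galactose 11.74 g; maltose 16.67 g; glycerol 7.57 g; HEPES 2.47 g; ampicillin 0.58 mL; copper sulfate pentahydrate 8.00 mg; soluble starch 4.30 g

Target volume = 587 mL = 0.587 L.
galactose: 2 g per 100 mL × 587 mL ÷ 100 = 11.74 g
maltose: 2.84% w/v = 28.4 g/L → 28.4 × 0.587 L = 16.67 g
glycerol: 12.9 g/L × 0.587 L = 7.57 g
HEPES: 0.42% w/v = 4.2 g/L → 4.2 × 0.587 L = 2.47 g
ampicillin: C1V1 = C2V2 → 98.7 µg/mL × 587 mL ÷ 100000 µg/mL = 0.58 mL
copper sulfate pentahydrate: 54.6 µmol/L × 249.69 g/mol × 0.587 L ÷ 1000 = 8.00 mg
soluble starch: 7.33 g/L × 0.587 L = 4.30 g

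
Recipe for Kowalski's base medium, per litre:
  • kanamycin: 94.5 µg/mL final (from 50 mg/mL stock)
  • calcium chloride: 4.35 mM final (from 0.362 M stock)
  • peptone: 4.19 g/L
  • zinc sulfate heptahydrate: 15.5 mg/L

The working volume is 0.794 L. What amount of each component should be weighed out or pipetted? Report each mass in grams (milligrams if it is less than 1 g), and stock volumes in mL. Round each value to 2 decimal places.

kanamycin 1.50 mL; calcium chloride 9.54 mL; peptone 3.33 g; zinc sulfate heptahydrate 12.31 mg

Scale factor relative to 1 L: 0.794.
kanamycin: dilute stock: 94.5 µg/mL × 794 mL ÷ 50000 µg/mL = 1.50 mL
calcium chloride: V = C2·V2/C1 = 4.35 mM × 794 mL ÷ 362 mM = 9.54 mL
peptone: 4.19 g/L × 0.794 L = 3.33 g
zinc sulfate heptahydrate: 15.5 mg/L × 0.794 L = 12.31 mg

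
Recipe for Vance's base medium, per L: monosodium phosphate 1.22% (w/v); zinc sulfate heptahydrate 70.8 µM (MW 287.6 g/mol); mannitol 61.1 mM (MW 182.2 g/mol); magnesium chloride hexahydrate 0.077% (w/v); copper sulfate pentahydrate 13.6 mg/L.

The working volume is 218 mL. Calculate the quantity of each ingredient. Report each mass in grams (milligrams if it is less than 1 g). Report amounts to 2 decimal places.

Target volume = 218 mL = 0.218 L.
monosodium phosphate: 1.22 g per 100 mL × 218 mL ÷ 100 = 2.66 g
zinc sulfate heptahydrate: 70.8 µmol/L × 287.6 g/mol × 0.218 L ÷ 1000 = 4.44 mg
mannitol: 61.1 mmol/L × 182.2 g/mol × 0.218 L ÷ 1000 = 2.43 g
magnesium chloride hexahydrate: 0.077 g per 100 mL × 218 mL ÷ 100 = 0.16786 g = 167.86 mg
copper sulfate pentahydrate: 13.6 mg/L × 0.218 L = 2.96 mg

monosodium phosphate 2.66 g; zinc sulfate heptahydrate 4.44 mg; mannitol 2.43 g; magnesium chloride hexahydrate 167.86 mg; copper sulfate pentahydrate 2.96 mg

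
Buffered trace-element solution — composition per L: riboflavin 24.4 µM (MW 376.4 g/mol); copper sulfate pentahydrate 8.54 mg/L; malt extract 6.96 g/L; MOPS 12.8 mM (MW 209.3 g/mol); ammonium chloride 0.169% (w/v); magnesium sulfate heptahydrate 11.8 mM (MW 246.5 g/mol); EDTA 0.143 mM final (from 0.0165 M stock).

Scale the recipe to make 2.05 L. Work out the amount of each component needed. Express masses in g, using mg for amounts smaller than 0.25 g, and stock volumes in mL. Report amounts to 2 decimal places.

riboflavin 18.83 mg; copper sulfate pentahydrate 17.51 mg; malt extract 14.27 g; MOPS 5.49 g; ammonium chloride 3.46 g; magnesium sulfate heptahydrate 5.96 g; EDTA 17.77 mL

Working volume: 2.05 L.
riboflavin: 24.4 µmol/L × 376.4 g/mol × 2.05 L ÷ 1000 = 18.83 mg
copper sulfate pentahydrate: 8.54 mg/L × 2.05 L = 17.51 mg
malt extract: 6.96 g/L × 2.05 L = 14.27 g
MOPS: 12.8 mmol/L × 209.3 g/mol × 2.05 L ÷ 1000 = 5.49 g
ammonium chloride: 0.169 g per 100 mL × 2050 mL ÷ 100 = 3.46 g
magnesium sulfate heptahydrate: 11.8 mmol/L × 246.5 g/mol × 2.05 L ÷ 1000 = 5.96 g
EDTA: V = C2·V2/C1 = 0.143 mM × 2050 mL ÷ 16.5 mM = 17.77 mL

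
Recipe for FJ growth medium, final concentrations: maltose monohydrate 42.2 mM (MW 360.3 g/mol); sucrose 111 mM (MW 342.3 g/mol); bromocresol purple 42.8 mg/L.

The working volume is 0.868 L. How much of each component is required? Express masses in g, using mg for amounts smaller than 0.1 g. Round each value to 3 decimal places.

maltose monohydrate 13.198 g; sucrose 32.980 g; bromocresol purple 37.150 mg

Working volume: 0.868 L.
maltose monohydrate: 42.2 mmol/L × 360.3 g/mol × 0.868 L ÷ 1000 = 13.198 g
sucrose: 111 mmol/L × 342.3 g/mol × 0.868 L ÷ 1000 = 32.980 g
bromocresol purple: 42.8 mg/L × 0.868 L = 37.150 mg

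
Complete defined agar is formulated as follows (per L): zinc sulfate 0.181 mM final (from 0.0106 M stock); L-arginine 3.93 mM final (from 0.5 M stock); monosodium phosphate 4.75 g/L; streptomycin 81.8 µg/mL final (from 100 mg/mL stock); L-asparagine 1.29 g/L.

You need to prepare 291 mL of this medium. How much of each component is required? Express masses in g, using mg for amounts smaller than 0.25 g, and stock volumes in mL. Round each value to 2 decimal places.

zinc sulfate 4.97 mL; L-arginine 2.29 mL; monosodium phosphate 1.38 g; streptomycin 0.24 mL; L-asparagine 0.38 g

Target volume = 291 mL = 0.291 L.
zinc sulfate: C1V1 = C2V2 → 0.181 mM × 291 mL ÷ 10.6 mM = 4.97 mL
L-arginine: C1V1 = C2V2 → 3.93 mM × 291 mL ÷ 500 mM = 2.29 mL
monosodium phosphate: 4.75 g/L × 0.291 L = 1.38 g
streptomycin: V = C2·V2/C1 = 81.8 µg/mL × 291 mL ÷ 100000 µg/mL = 0.24 mL
L-asparagine: 1.29 g/L × 0.291 L = 0.38 g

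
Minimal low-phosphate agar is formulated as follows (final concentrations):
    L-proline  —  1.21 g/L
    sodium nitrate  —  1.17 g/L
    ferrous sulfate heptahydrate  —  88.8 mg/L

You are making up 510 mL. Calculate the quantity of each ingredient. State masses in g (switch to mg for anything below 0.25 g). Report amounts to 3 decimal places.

L-proline 0.617 g; sodium nitrate 0.597 g; ferrous sulfate heptahydrate 45.288 mg

Working volume: 510 mL = 0.51 L.
L-proline: 1.21 g/L × 0.51 L = 0.617 g
sodium nitrate: 1.17 g/L × 0.51 L = 0.597 g
ferrous sulfate heptahydrate: 88.8 mg/L × 0.51 L = 45.288 mg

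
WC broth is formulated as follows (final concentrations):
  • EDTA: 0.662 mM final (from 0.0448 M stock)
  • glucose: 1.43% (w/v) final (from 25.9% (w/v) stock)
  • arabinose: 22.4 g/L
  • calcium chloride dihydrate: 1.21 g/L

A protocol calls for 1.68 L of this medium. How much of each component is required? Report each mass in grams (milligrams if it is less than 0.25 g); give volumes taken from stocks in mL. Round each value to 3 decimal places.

Scale factor relative to 1 L: 1.68.
EDTA: V = C2·V2/C1 = 0.662 mM × 1680 mL ÷ 44.8 mM = 24.825 mL
glucose: C1V1 = C2V2 → 1.43% ÷ 25.9% × 1680 mL = 92.757 mL
arabinose: 22.4 g/L × 1.68 L = 37.632 g
calcium chloride dihydrate: 1.21 g/L × 1.68 L = 2.033 g

EDTA 24.825 mL; glucose 92.757 mL; arabinose 37.632 g; calcium chloride dihydrate 2.033 g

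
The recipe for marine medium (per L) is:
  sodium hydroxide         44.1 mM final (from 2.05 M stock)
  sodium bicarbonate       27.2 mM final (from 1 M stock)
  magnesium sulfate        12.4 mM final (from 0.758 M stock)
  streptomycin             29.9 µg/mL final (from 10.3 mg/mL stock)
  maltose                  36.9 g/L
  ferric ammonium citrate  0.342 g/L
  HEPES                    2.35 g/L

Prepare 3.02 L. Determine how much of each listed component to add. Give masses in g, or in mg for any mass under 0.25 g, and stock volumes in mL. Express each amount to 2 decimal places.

Working volume: 3.02 L.
sodium hydroxide: dilute stock: 44.1 mM × 3020 mL ÷ 2050 mM = 64.97 mL
sodium bicarbonate: V = C2·V2/C1 = 27.2 mM × 3020 mL ÷ 1000 mM = 82.14 mL
magnesium sulfate: C1V1 = C2V2 → 12.4 mM × 3020 mL ÷ 758 mM = 49.40 mL
streptomycin: C1V1 = C2V2 → 29.9 µg/mL × 3020 mL ÷ 10300 µg/mL = 8.77 mL
maltose: 36.9 g/L × 3.02 L = 111.44 g
ferric ammonium citrate: 0.342 g/L × 3.02 L = 1.03 g
HEPES: 2.35 g/L × 3.02 L = 7.10 g

sodium hydroxide 64.97 mL; sodium bicarbonate 82.14 mL; magnesium sulfate 49.40 mL; streptomycin 8.77 mL; maltose 111.44 g; ferric ammonium citrate 1.03 g; HEPES 7.10 g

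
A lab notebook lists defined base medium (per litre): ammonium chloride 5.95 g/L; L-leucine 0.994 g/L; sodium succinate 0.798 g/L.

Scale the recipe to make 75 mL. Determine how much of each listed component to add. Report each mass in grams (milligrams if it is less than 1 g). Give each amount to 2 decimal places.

ammonium chloride 446.25 mg; L-leucine 74.55 mg; sodium succinate 59.85 mg

Working volume: 75 mL = 0.075 L.
ammonium chloride: 5.95 g/L × 0.075 L = 0.44625 g = 446.25 mg
L-leucine: 0.994 g/L × 0.075 L = 0.07455 g = 74.55 mg
sodium succinate: 0.798 g/L × 0.075 L = 0.05985 g = 59.85 mg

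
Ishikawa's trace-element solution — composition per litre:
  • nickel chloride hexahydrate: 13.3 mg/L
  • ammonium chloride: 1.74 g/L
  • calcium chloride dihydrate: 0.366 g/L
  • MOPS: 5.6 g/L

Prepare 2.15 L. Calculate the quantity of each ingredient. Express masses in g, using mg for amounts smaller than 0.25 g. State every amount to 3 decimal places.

nickel chloride hexahydrate 28.595 mg; ammonium chloride 3.741 g; calcium chloride dihydrate 0.787 g; MOPS 12.040 g

Working volume: 2.15 L.
nickel chloride hexahydrate: 13.3 mg/L × 2.15 L = 28.595 mg
ammonium chloride: 1.74 g/L × 2.15 L = 3.741 g
calcium chloride dihydrate: 0.366 g/L × 2.15 L = 0.787 g
MOPS: 5.6 g/L × 2.15 L = 12.040 g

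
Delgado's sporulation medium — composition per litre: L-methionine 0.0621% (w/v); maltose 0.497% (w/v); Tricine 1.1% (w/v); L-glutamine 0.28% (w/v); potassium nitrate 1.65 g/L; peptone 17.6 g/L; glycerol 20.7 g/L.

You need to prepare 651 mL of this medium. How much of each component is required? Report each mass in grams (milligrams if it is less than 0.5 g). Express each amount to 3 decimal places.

L-methionine 404.271 mg; maltose 3.235 g; Tricine 7.161 g; L-glutamine 1.823 g; potassium nitrate 1.074 g; peptone 11.458 g; glycerol 13.476 g

Scale factor relative to 1 L: 0.651.
L-methionine: 0.0621 g per 100 mL × 651 mL ÷ 100 = 0.404271 g = 404.271 mg
maltose: 0.497 g per 100 mL × 651 mL ÷ 100 = 3.235 g
Tricine: 1.1 g per 100 mL × 651 mL ÷ 100 = 7.161 g
L-glutamine: 0.28% w/v = 2.8 g/L → 2.8 × 0.651 L = 1.823 g
potassium nitrate: 1.65 g/L × 0.651 L = 1.074 g
peptone: 17.6 g/L × 0.651 L = 11.458 g
glycerol: 20.7 g/L × 0.651 L = 13.476 g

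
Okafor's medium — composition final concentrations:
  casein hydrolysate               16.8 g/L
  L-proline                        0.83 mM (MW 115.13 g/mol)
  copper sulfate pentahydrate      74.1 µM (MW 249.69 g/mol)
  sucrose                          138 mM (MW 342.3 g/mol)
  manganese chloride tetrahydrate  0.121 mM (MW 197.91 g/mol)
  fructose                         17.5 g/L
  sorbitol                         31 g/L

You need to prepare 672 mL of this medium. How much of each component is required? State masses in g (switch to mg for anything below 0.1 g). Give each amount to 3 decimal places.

Scale factor relative to 1 L: 0.672.
casein hydrolysate: 16.8 g/L × 0.672 L = 11.290 g
L-proline: 0.83 mmol/L × 115.13 mg/mmol × 0.672 L = 64.215 mg
copper sulfate pentahydrate: 74.1 µmol/L × 249.69 g/mol × 0.672 L ÷ 1000 = 12.433 mg
sucrose: 138 mmol/L × 342.3 g/mol × 0.672 L ÷ 1000 = 31.744 g
manganese chloride tetrahydrate: 0.121 mmol/L × 197.91 mg/mmol × 0.672 L = 16.092 mg
fructose: 17.5 g/L × 0.672 L = 11.760 g
sorbitol: 31 g/L × 0.672 L = 20.832 g

casein hydrolysate 11.290 g; L-proline 64.215 mg; copper sulfate pentahydrate 12.433 mg; sucrose 31.744 g; manganese chloride tetrahydrate 16.092 mg; fructose 11.760 g; sorbitol 20.832 g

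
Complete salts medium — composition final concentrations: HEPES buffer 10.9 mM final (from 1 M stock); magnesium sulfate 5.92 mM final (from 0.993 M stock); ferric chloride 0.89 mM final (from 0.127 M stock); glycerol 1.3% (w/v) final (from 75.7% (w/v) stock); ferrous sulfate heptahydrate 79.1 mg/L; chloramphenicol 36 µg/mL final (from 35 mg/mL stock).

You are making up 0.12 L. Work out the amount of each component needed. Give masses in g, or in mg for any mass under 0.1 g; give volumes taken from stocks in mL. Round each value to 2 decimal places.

Scale factor relative to 1 L: 0.12.
HEPES buffer: C1V1 = C2V2 → 10.9 mM × 120 mL ÷ 1000 mM = 1.31 mL
magnesium sulfate: C1V1 = C2V2 → 5.92 mM × 120 mL ÷ 993 mM = 0.72 mL
ferric chloride: dilute stock: 0.89 mM × 120 mL ÷ 127 mM = 0.84 mL
glycerol: dilute stock: 1.3% ÷ 75.7% × 120 mL = 2.06 mL
ferrous sulfate heptahydrate: 79.1 mg/L × 0.12 L = 9.49 mg
chloramphenicol: dilute stock: 36 µg/mL × 120 mL ÷ 35000 µg/mL = 0.12 mL

HEPES buffer 1.31 mL; magnesium sulfate 0.72 mL; ferric chloride 0.84 mL; glycerol 2.06 mL; ferrous sulfate heptahydrate 9.49 mg; chloramphenicol 0.12 mL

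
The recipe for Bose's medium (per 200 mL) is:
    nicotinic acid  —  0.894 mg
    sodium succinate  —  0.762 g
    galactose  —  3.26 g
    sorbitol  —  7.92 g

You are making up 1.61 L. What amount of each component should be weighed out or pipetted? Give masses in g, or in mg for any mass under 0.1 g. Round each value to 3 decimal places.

nicotinic acid 7.197 mg; sodium succinate 6.134 g; galactose 26.243 g; sorbitol 63.756 g

Ratio of target to recipe volume: 1610 / 200 = 8.05.
nicotinic acid: 0.894 mg × (1610 mL / 200 mL) = 7.197 mg
sodium succinate: 0.762 g × (1610 mL / 200 mL) = 6.134 g
galactose: 3.26 g × (1610 mL / 200 mL) = 26.243 g
sorbitol: 7.92 g × (1610 mL / 200 mL) = 63.756 g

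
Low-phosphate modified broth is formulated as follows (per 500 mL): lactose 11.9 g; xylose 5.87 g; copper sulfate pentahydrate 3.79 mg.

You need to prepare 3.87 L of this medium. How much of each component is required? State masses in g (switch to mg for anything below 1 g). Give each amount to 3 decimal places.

lactose 92.106 g; xylose 45.434 g; copper sulfate pentahydrate 29.335 mg

Scale factor = 3870 mL / 500 mL = 7.74.
lactose: 11.9 g × (3870 mL / 500 mL) = 92.106 g
xylose: 5.87 g × (3870 mL / 500 mL) = 45.434 g
copper sulfate pentahydrate: 3.79 mg × (3870 mL / 500 mL) = 29.335 mg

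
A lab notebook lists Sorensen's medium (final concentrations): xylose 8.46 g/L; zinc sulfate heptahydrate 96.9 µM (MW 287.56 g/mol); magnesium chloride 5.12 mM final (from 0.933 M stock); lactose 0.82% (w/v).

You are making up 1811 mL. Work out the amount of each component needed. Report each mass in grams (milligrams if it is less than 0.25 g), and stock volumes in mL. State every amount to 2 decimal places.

xylose 15.32 g; zinc sulfate heptahydrate 50.46 mg; magnesium chloride 9.94 mL; lactose 14.85 g

Working volume: 1811 mL = 1.811 L.
xylose: 8.46 g/L × 1.811 L = 15.32 g
zinc sulfate heptahydrate: 96.9 µmol/L × 287.56 g/mol × 1.811 L ÷ 1000 = 50.46 mg
magnesium chloride: V = C2·V2/C1 = 5.12 mM × 1811 mL ÷ 933 mM = 9.94 mL
lactose: 0.82% w/v = 8.2 g/L → 8.2 × 1.811 L = 14.85 g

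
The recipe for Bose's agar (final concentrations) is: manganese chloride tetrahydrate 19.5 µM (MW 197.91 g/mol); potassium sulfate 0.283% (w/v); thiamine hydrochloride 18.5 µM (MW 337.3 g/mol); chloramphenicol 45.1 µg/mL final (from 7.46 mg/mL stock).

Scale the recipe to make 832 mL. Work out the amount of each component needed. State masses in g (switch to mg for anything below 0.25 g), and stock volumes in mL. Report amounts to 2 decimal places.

Target volume = 832 mL = 0.832 L.
manganese chloride tetrahydrate: 19.5 µmol/L × 197.91 g/mol × 0.832 L ÷ 1000 = 3.21 mg
potassium sulfate: 0.283 g per 100 mL × 832 mL ÷ 100 = 2.35 g
thiamine hydrochloride: 18.5 µmol/L × 337.3 g/mol × 0.832 L ÷ 1000 = 5.19 mg
chloramphenicol: dilute stock: 45.1 µg/mL × 832 mL ÷ 7460 µg/mL = 5.03 mL

manganese chloride tetrahydrate 3.21 mg; potassium sulfate 2.35 g; thiamine hydrochloride 5.19 mg; chloramphenicol 5.03 mL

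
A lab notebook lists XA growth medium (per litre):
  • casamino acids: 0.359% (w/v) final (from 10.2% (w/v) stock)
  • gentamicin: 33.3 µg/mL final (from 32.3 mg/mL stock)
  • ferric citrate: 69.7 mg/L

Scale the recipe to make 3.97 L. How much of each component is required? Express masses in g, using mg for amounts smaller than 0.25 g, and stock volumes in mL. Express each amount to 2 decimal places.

casamino acids 139.73 mL; gentamicin 4.09 mL; ferric citrate 0.28 g

Scale factor relative to 1 L: 3.97.
casamino acids: V = C2·V2/C1 = 0.359% ÷ 10.2% × 3970 mL = 139.73 mL
gentamicin: V = C2·V2/C1 = 33.3 µg/mL × 3970 mL ÷ 32300 µg/mL = 4.09 mL
ferric citrate: 69.7 mg/L × 3.97 L = 276.709 mg = 0.28 g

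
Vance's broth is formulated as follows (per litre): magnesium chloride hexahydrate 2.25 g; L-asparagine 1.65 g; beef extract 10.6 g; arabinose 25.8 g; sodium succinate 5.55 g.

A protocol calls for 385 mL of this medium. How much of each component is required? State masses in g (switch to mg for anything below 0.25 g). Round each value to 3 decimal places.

Scale factor = 385 mL / 1000 mL = 0.385.
magnesium chloride hexahydrate: 2.25 g × (385 mL / 1000 mL) = 0.866 g
L-asparagine: 1.65 g × (385 mL / 1000 mL) = 0.635 g
beef extract: 10.6 g × (385 mL / 1000 mL) = 4.081 g
arabinose: 25.8 g × (385 mL / 1000 mL) = 9.933 g
sodium succinate: 5.55 g × (385 mL / 1000 mL) = 2.137 g

magnesium chloride hexahydrate 0.866 g; L-asparagine 0.635 g; beef extract 4.081 g; arabinose 9.933 g; sodium succinate 2.137 g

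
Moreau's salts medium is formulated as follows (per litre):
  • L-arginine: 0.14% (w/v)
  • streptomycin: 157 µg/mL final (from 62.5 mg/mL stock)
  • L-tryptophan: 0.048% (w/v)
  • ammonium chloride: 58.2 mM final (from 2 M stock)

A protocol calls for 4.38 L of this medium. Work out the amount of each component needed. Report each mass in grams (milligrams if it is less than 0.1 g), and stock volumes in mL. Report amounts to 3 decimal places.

Scale factor relative to 1 L: 4.38.
L-arginine: 0.14 g per 100 mL × 4380 mL ÷ 100 = 6.132 g
streptomycin: C1V1 = C2V2 → 157 µg/mL × 4380 mL ÷ 62500 µg/mL = 11.003 mL
L-tryptophan: 0.048 g per 100 mL × 4380 mL ÷ 100 = 2.102 g
ammonium chloride: dilute stock: 58.2 mM × 4380 mL ÷ 2000 mM = 127.458 mL

L-arginine 6.132 g; streptomycin 11.003 mL; L-tryptophan 2.102 g; ammonium chloride 127.458 mL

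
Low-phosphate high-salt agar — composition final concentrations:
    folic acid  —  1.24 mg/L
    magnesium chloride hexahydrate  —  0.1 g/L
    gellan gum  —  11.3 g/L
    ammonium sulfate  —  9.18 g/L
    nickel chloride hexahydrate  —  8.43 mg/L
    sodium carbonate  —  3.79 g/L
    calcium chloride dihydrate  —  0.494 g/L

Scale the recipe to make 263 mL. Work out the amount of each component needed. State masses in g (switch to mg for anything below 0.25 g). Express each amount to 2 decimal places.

folic acid 0.33 mg; magnesium chloride hexahydrate 26.30 mg; gellan gum 2.97 g; ammonium sulfate 2.41 g; nickel chloride hexahydrate 2.22 mg; sodium carbonate 1.00 g; calcium chloride dihydrate 129.92 mg

Scale factor relative to 1 L: 0.263.
folic acid: 1.24 mg/L × 0.263 L = 0.33 mg
magnesium chloride hexahydrate: 0.1 g/L × 0.263 L = 0.0263 g = 26.30 mg
gellan gum: 11.3 g/L × 0.263 L = 2.97 g
ammonium sulfate: 9.18 g/L × 0.263 L = 2.41 g
nickel chloride hexahydrate: 8.43 mg/L × 0.263 L = 2.22 mg
sodium carbonate: 3.79 g/L × 0.263 L = 1.00 g
calcium chloride dihydrate: 0.494 g/L × 0.263 L = 0.129922 g = 129.92 mg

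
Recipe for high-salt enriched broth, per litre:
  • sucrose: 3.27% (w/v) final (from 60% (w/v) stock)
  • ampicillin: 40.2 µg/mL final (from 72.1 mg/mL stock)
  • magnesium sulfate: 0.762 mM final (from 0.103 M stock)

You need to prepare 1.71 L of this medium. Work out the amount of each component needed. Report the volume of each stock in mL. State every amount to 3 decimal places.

Working volume: 1.71 L.
sucrose: C1V1 = C2V2 → 3.27% ÷ 60% × 1710 mL = 93.195 mL
ampicillin: dilute stock: 40.2 µg/mL × 1710 mL ÷ 72100 µg/mL = 0.953 mL
magnesium sulfate: dilute stock: 0.762 mM × 1710 mL ÷ 103 mM = 12.651 mL

sucrose 93.195 mL; ampicillin 0.953 mL; magnesium sulfate 12.651 mL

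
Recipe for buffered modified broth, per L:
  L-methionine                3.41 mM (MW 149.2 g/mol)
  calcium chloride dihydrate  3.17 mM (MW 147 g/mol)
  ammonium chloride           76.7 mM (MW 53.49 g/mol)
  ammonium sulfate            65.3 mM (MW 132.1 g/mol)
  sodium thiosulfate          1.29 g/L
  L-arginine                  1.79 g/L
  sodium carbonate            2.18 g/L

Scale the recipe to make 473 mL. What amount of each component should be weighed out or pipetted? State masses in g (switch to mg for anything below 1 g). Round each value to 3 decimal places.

L-methionine 240.649 mg; calcium chloride dihydrate 220.413 mg; ammonium chloride 1.941 g; ammonium sulfate 4.080 g; sodium thiosulfate 610.170 mg; L-arginine 846.670 mg; sodium carbonate 1.031 g

Scale factor relative to 1 L: 0.473.
L-methionine: 3.41 mmol/L × 149.2 mg/mmol × 0.473 L = 240.649 mg
calcium chloride dihydrate: 3.17 mmol/L × 147 mg/mmol × 0.473 L = 220.413 mg
ammonium chloride: 76.7 mmol/L × 53.49 g/mol × 0.473 L ÷ 1000 = 1.941 g
ammonium sulfate: 65.3 mmol/L × 132.1 g/mol × 0.473 L ÷ 1000 = 4.080 g
sodium thiosulfate: 1.29 g/L × 0.473 L = 0.61017 g = 610.170 mg
L-arginine: 1.79 g/L × 0.473 L = 0.84667 g = 846.670 mg
sodium carbonate: 2.18 g/L × 0.473 L = 1.031 g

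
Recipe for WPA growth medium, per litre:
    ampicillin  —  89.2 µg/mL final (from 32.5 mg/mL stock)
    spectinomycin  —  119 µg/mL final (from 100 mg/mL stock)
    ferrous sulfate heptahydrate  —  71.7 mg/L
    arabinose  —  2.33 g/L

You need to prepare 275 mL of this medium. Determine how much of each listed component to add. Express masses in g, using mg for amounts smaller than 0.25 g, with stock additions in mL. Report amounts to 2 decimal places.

ampicillin 0.75 mL; spectinomycin 0.33 mL; ferrous sulfate heptahydrate 19.72 mg; arabinose 0.64 g

Target volume = 275 mL = 0.275 L.
ampicillin: V = C2·V2/C1 = 89.2 µg/mL × 275 mL ÷ 32500 µg/mL = 0.75 mL
spectinomycin: V = C2·V2/C1 = 119 µg/mL × 275 mL ÷ 100000 µg/mL = 0.33 mL
ferrous sulfate heptahydrate: 71.7 mg/L × 0.275 L = 19.72 mg
arabinose: 2.33 g/L × 0.275 L = 0.64 g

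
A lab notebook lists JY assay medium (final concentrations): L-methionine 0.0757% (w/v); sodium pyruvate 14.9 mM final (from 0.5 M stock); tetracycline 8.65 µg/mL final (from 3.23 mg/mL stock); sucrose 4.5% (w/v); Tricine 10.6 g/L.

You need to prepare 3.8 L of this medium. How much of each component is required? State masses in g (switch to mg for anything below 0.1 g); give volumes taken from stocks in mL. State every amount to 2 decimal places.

Working volume: 3.8 L.
L-methionine: 0.0757 g per 100 mL × 3800 mL ÷ 100 = 2.88 g
sodium pyruvate: V = C2·V2/C1 = 14.9 mM × 3800 mL ÷ 500 mM = 113.24 mL
tetracycline: dilute stock: 8.65 µg/mL × 3800 mL ÷ 3230 µg/mL = 10.18 mL
sucrose: 4.5 g per 100 mL × 3800 mL ÷ 100 = 171.00 g
Tricine: 10.6 g/L × 3.8 L = 40.28 g

L-methionine 2.88 g; sodium pyruvate 113.24 mL; tetracycline 10.18 mL; sucrose 171.00 g; Tricine 40.28 g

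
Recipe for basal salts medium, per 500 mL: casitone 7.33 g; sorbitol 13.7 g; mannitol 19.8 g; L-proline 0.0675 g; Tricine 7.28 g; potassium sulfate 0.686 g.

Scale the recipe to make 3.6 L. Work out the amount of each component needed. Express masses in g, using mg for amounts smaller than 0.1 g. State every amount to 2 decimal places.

casitone 52.78 g; sorbitol 98.64 g; mannitol 142.56 g; L-proline 0.49 g; Tricine 52.42 g; potassium sulfate 4.94 g

Scale factor = 3600 mL / 500 mL = 7.2.
casitone: 7.33 g × (3600 mL / 500 mL) = 52.78 g
sorbitol: 13.7 g × (3600 mL / 500 mL) = 98.64 g
mannitol: 19.8 g × (3600 mL / 500 mL) = 142.56 g
L-proline: 0.0675 g × (3600 mL / 500 mL) = 0.49 g
Tricine: 7.28 g × (3600 mL / 500 mL) = 52.42 g
potassium sulfate: 0.686 g × (3600 mL / 500 mL) = 4.94 g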